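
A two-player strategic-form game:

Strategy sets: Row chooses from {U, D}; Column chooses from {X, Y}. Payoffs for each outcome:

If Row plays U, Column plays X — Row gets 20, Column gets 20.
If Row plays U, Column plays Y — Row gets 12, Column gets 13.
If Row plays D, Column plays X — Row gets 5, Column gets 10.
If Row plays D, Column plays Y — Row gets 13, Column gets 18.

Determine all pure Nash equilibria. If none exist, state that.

The pure Nash equilibria are (U, X) and (D, Y).

Row against X: payoffs 20, 5 → best response U.
Row against Y: payoffs 12, 13 → best response D.
Column against U: payoffs 20, 13 → best response X.
Column against D: payoffs 10, 18 → best response Y.
Mutual best responses: (U, X); (D, Y).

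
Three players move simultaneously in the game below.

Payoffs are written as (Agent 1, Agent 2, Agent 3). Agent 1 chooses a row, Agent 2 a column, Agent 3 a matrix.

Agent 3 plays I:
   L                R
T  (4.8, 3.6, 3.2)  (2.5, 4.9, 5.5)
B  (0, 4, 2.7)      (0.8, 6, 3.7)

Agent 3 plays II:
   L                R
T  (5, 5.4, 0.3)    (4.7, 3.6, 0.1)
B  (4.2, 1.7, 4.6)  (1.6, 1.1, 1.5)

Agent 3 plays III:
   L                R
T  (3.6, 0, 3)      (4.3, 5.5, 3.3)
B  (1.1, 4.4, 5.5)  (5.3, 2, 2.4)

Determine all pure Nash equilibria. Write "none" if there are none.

Mark each player's best response to every combination of opponents' strategies; a profile where every player is best-responding is a pure Nash equilibrium.
Agent 1 against (L, I): payoffs 4.8, 0 → best response T.
Agent 1 against (L, II): payoffs 5, 4.2 → best response T.
Agent 1 against (L, III): payoffs 3.6, 1.1 → best response T.
Agent 1 against (R, I): payoffs 2.5, 0.8 → best response T.
Agent 1 against (R, II): payoffs 4.7, 1.6 → best response T.
Agent 1 against (R, III): payoffs 4.3, 5.3 → best response B.
Agent 2 against (T, I): payoffs 3.6, 4.9 → best response R.
Agent 2 against (T, II): payoffs 5.4, 3.6 → best response L.
Agent 2 against (T, III): payoffs 0, 5.5 → best response R.
Agent 2 against (B, I): payoffs 4, 6 → best response R.
Agent 2 against (B, II): payoffs 1.7, 1.1 → best response L.
Agent 2 against (B, III): payoffs 4.4, 2 → best response L.
Agent 3 against (T, L): payoffs 3.2, 0.3, 3 → best response I.
Agent 3 against (T, R): payoffs 5.5, 0.1, 3.3 → best response I.
Agent 3 against (B, L): payoffs 2.7, 4.6, 5.5 → best response III.
Agent 3 against (B, R): payoffs 3.7, 1.5, 2.4 → best response I.
Mutual best responses: (T, R, I).

Pure NE: (T, R, I)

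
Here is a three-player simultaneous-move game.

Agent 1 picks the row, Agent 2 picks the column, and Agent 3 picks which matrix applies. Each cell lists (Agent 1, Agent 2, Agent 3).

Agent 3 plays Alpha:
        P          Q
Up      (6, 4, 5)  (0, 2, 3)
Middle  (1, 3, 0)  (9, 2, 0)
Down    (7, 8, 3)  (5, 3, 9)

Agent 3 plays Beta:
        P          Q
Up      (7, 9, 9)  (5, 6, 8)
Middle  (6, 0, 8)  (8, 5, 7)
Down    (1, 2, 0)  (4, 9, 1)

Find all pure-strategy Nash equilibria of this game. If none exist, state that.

(Up, P, Alpha): Agent 1 can switch to Down (6 → 7). Not NE.
(Up, P, Beta): Agent 1 gets 7, best alternative 6; Agent 2 gets 9, best alternative 6; Agent 3 gets 9, best alternative 5. No profitable deviation — NE.
(Up, Q, Alpha): Agent 1 can switch to Middle (0 → 9). Not NE.
(Up, Q, Beta): Agent 1 can switch to Middle (5 → 8). Not NE.
(Middle, P, Alpha): Agent 1 can switch to Up (1 → 6). Not NE.
(Middle, P, Beta): Agent 1 can switch to Up (6 → 7). Not NE.
(Middle, Q, Alpha): Agent 2 can switch to P (2 → 3). Not NE.
(Middle, Q, Beta): Agent 1 gets 8, best alternative 5; Agent 2 gets 5, best alternative 0; Agent 3 gets 7, best alternative 0. No profitable deviation — NE.
(Down, P, Alpha): Agent 1 gets 7, best alternative 6; Agent 2 gets 8, best alternative 3; Agent 3 gets 3, best alternative 0. No profitable deviation — NE.
(Down, P, Beta): Agent 1 can switch to Up (1 → 7). Not NE.
(Down, Q, Alpha): Agent 1 can switch to Middle (5 → 9). Not NE.
(Down, Q, Beta): Agent 1 can switch to Up (4 → 5). Not NE.

(Up, P, Beta), (Middle, Q, Beta), (Down, P, Alpha)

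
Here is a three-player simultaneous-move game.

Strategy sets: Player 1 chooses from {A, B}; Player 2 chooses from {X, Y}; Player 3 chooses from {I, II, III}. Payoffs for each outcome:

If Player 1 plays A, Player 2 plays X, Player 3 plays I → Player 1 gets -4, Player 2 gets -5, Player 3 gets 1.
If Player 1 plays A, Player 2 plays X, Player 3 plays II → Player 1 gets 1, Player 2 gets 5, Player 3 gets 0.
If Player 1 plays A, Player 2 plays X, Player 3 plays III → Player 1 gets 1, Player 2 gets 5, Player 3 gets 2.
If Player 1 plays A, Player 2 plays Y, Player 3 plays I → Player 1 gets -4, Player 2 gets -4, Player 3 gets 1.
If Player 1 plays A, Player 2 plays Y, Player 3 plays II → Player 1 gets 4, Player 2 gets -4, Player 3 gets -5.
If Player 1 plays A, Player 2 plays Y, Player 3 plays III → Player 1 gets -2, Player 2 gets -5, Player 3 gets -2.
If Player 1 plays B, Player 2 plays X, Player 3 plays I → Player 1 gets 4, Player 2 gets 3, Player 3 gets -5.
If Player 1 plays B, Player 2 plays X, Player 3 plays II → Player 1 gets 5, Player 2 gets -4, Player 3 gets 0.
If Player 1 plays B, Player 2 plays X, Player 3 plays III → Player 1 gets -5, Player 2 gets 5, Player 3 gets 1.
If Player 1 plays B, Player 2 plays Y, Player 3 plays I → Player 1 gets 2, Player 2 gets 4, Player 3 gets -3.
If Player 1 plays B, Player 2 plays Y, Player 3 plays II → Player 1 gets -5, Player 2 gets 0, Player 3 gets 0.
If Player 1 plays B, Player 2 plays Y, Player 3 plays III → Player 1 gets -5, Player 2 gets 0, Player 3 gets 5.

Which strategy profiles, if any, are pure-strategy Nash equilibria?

The unique pure-strategy Nash equilibrium is (A, X, III).

(A, X, I): Player 1 can switch to B (-4 → 4). Not NE.
(A, X, II): Player 1 can switch to B (1 → 5). Not NE.
(A, X, III): Player 1 gets 1, best alternative -5; Player 2 gets 5, best alternative -5; Player 3 gets 2, best alternative 1. No profitable deviation — NE.
(A, Y, I): Player 1 can switch to B (-4 → 2). Not NE.
(A, Y, II): Player 2 can switch to X (-4 → 5). Not NE.
(A, Y, III): Player 2 can switch to X (-5 → 5). Not NE.
(B, X, I): Player 2 can switch to Y (3 → 4). Not NE.
(B, X, II): Player 2 can switch to Y (-4 → 0). Not NE.
(B, X, III): Player 1 can switch to A (-5 → 1). Not NE.
(The remaining 3 profiles each have a profitable deviation by the same check.)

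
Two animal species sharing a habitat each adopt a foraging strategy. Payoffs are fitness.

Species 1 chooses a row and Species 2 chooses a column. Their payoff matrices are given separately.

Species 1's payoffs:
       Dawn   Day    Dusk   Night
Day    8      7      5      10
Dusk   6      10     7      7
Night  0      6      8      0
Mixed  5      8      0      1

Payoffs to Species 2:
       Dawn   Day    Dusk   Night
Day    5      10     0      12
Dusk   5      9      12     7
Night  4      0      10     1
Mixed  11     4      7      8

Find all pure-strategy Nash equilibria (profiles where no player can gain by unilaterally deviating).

For each player, find the best response to each opponent profile; mutual best responses are the pure NE.
Species 1 against Dawn: payoffs 8, 6, 0, 5 → best response Day.
Species 1 against Day: payoffs 7, 10, 6, 8 → best response Dusk.
Species 1 against Dusk: payoffs 5, 7, 8, 0 → best response Night.
Species 1 against Night: payoffs 10, 7, 0, 1 → best response Day.
Species 2 against Day: payoffs 5, 10, 0, 12 → best response Night.
Species 2 against Dusk: payoffs 5, 9, 12, 7 → best response Dusk.
Species 2 against Night: payoffs 4, 0, 10, 1 → best response Dusk.
Species 2 against Mixed: payoffs 11, 4, 7, 8 → best response Dawn.
Mutual best responses: (Day, Night); (Night, Dusk).

The pure Nash equilibria are (Day, Night); (Night, Dusk).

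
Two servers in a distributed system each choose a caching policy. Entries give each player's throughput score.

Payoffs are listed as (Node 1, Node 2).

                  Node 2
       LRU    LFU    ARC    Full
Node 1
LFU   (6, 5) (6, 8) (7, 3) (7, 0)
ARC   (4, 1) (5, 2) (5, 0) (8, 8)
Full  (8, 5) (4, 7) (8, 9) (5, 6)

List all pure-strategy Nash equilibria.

(LFU, LRU): Node 1 can switch to Full (6 → 8). Not NE.
(LFU, LFU): Node 1 gets 6, best alternative 5; Node 2 gets 8, best alternative 5. No profitable deviation — NE.
(LFU, ARC): Node 1 can switch to Full (7 → 8). Not NE.
(LFU, Full): Node 1 can switch to ARC (7 → 8). Not NE.
(ARC, LRU): Node 1 can switch to LFU (4 → 6). Not NE.
(ARC, LFU): Node 1 can switch to LFU (5 → 6). Not NE.
(ARC, ARC): Node 1 can switch to LFU (5 → 7). Not NE.
(ARC, Full): Node 1 gets 8, best alternative 7; Node 2 gets 8, best alternative 2. No profitable deviation — NE.
(Full, LRU): Node 2 can switch to LFU (5 → 7). Not NE.
(Full, LFU): Node 1 can switch to LFU (4 → 6). Not NE.
(Full, ARC): Node 1 gets 8, best alternative 7; Node 2 gets 9, best alternative 7. No profitable deviation — NE.
(The remaining 1 profile has a profitable deviation by the same check.)

Pure-strategy Nash equilibria: (LFU, LFU); (ARC, Full); (Full, ARC)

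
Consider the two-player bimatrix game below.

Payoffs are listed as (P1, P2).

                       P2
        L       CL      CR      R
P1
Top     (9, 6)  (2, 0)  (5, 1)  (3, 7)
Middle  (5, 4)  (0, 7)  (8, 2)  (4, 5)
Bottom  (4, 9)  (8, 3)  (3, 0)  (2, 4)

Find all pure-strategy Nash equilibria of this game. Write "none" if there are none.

There is no pure-strategy Nash equilibrium.

For each player, find the best response to each opponent profile; mutual best responses are the pure NE.
P1 against L: payoffs 9, 5, 4 → best response Top.
P1 against CL: payoffs 2, 0, 8 → best response Bottom.
P1 against CR: payoffs 5, 8, 3 → best response Middle.
P1 against R: payoffs 3, 4, 2 → best response Middle.
P2 against Top: payoffs 6, 0, 1, 7 → best response R.
P2 against Middle: payoffs 4, 7, 2, 5 → best response CL.
P2 against Bottom: payoffs 9, 3, 0, 4 → best response L.
No profile is a mutual best response for all players.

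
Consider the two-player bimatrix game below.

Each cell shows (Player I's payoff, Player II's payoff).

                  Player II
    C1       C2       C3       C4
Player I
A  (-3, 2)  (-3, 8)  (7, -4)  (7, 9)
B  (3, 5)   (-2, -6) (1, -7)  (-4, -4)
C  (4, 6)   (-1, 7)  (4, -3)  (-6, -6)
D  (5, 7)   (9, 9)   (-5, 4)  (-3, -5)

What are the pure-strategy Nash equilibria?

The pure Nash equilibria are (A, C4), (D, C2).

Player I against C1: payoffs -3, 3, 4, 5 → best response D.
Player I against C2: payoffs -3, -2, -1, 9 → best response D.
Player I against C3: payoffs 7, 1, 4, -5 → best response A.
Player I against C4: payoffs 7, -4, -6, -3 → best response A.
Player II against A: payoffs 2, 8, -4, 9 → best response C4.
Player II against B: payoffs 5, -6, -7, -4 → best response C1.
Player II against C: payoffs 6, 7, -3, -6 → best response C2.
Player II against D: payoffs 7, 9, 4, -5 → best response C2.
Mutual best responses: (A, C4); (D, C2).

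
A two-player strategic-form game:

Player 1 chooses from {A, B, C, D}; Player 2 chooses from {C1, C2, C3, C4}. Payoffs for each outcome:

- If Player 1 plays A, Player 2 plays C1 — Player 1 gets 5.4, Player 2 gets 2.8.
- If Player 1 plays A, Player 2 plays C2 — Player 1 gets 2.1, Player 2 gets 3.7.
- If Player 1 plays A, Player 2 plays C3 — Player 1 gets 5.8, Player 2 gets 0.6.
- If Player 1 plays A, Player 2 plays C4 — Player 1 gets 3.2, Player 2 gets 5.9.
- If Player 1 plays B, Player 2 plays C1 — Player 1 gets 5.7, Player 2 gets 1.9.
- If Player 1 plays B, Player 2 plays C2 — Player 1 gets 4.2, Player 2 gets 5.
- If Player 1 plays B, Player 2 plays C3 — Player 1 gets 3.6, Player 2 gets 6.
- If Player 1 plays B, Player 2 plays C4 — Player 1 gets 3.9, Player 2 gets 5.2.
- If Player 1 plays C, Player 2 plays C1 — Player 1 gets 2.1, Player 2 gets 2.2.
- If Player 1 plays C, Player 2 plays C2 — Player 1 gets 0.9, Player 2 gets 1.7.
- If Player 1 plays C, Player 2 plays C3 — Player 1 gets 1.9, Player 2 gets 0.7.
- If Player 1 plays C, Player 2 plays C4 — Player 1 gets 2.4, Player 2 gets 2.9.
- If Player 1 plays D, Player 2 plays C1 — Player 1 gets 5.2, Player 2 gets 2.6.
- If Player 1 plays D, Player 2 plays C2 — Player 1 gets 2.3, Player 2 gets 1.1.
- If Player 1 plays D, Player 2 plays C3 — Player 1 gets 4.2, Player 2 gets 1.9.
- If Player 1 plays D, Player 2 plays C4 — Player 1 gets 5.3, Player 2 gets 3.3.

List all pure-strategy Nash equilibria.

The unique pure-strategy Nash equilibrium is (D, C4).

For each player, find the best response to each opponent profile; mutual best responses are the pure NE.
Player 1 against C1: payoffs 5.4, 5.7, 2.1, 5.2 → best response B.
Player 1 against C2: payoffs 2.1, 4.2, 0.9, 2.3 → best response B.
Player 1 against C3: payoffs 5.8, 3.6, 1.9, 4.2 → best response A.
Player 1 against C4: payoffs 3.2, 3.9, 2.4, 5.3 → best response D.
Player 2 against A: payoffs 2.8, 3.7, 0.6, 5.9 → best response C4.
Player 2 against B: payoffs 1.9, 5, 6, 5.2 → best response C3.
Player 2 against C: payoffs 2.2, 1.7, 0.7, 2.9 → best response C4.
Player 2 against D: payoffs 2.6, 1.1, 1.9, 3.3 → best response C4.
Mutual best responses: (D, C4).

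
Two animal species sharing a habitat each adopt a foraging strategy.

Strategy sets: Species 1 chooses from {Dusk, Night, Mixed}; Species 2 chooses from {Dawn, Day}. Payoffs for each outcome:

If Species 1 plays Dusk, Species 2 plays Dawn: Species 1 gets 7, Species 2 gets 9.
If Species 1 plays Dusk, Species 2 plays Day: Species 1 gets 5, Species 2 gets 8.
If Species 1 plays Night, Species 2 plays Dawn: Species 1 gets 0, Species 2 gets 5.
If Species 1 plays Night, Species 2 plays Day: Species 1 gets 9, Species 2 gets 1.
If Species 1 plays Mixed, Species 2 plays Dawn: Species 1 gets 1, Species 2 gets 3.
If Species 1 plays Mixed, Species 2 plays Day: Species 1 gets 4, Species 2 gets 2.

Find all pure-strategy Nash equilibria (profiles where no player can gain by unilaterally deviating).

(Dusk, Dawn)

Species 1 against Dawn: payoffs 7, 0, 1 → best response Dusk.
Species 1 against Day: payoffs 5, 9, 4 → best response Night.
Species 2 against Dusk: payoffs 9, 8 → best response Dawn.
Species 2 against Night: payoffs 5, 1 → best response Dawn.
Species 2 against Mixed: payoffs 3, 2 → best response Dawn.
Mutual best responses: (Dusk, Dawn).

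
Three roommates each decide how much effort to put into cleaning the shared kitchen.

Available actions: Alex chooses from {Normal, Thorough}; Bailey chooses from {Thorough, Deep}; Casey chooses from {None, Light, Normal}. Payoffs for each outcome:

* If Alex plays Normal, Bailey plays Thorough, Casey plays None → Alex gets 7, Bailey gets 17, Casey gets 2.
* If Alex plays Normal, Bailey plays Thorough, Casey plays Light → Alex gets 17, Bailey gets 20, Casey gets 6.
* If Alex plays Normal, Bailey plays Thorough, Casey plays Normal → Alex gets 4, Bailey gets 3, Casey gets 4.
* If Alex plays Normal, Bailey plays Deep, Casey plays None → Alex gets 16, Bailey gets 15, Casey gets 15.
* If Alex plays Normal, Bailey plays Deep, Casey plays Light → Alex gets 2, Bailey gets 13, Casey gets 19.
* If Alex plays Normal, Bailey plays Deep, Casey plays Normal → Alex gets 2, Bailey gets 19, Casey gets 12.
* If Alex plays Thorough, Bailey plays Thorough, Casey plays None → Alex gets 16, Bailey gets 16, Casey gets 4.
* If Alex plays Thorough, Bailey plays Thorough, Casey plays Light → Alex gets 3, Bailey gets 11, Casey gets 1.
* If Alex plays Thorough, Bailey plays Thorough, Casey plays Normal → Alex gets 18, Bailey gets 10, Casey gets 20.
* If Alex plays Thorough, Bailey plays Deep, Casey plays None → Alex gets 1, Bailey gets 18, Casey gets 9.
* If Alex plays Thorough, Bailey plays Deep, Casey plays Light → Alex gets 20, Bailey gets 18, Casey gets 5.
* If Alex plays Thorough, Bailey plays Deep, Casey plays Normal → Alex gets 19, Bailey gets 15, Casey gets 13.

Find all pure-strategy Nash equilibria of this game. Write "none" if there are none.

Alex against (Thorough, None): payoffs 7, 16 → best response Thorough.
Alex against (Thorough, Light): payoffs 17, 3 → best response Normal.
Alex against (Thorough, Normal): payoffs 4, 18 → best response Thorough.
Alex against (Deep, None): payoffs 16, 1 → best response Normal.
Alex against (Deep, Light): payoffs 2, 20 → best response Thorough.
Alex against (Deep, Normal): payoffs 2, 19 → best response Thorough.
Bailey against (Normal, None): payoffs 17, 15 → best response Thorough.
Bailey against (Normal, Light): payoffs 20, 13 → best response Thorough.
Bailey against (Normal, Normal): payoffs 3, 19 → best response Deep.
Bailey against (Thorough, None): payoffs 16, 18 → best response Deep.
Bailey against (Thorough, Light): payoffs 11, 18 → best response Deep.
Bailey against (Thorough, Normal): payoffs 10, 15 → best response Deep.
Casey against (Normal, Thorough): payoffs 2, 6, 4 → best response Light.
Casey against (Normal, Deep): payoffs 15, 19, 12 → best response Light.
Casey against (Thorough, Thorough): payoffs 4, 1, 20 → best response Normal.
Casey against (Thorough, Deep): payoffs 9, 5, 13 → best response Normal.
Mutual best responses: (Normal, Thorough, Light); (Thorough, Deep, Normal).

The pure Nash equilibria are (Normal, Thorough, Light), (Thorough, Deep, Normal).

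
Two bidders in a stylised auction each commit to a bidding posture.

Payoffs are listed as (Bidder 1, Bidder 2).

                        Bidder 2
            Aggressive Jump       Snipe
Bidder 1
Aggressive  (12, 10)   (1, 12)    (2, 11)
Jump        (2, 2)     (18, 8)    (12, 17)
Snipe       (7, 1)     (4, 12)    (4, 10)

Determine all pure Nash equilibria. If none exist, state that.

Bidder 1 against Aggressive: payoffs 12, 2, 7 → best response Aggressive.
Bidder 1 against Jump: payoffs 1, 18, 4 → best response Jump.
Bidder 1 against Snipe: payoffs 2, 12, 4 → best response Jump.
Bidder 2 against Aggressive: payoffs 10, 12, 11 → best response Jump.
Bidder 2 against Jump: payoffs 2, 8, 17 → best response Snipe.
Bidder 2 against Snipe: payoffs 1, 12, 10 → best response Jump.
Mutual best responses: (Jump, Snipe).

(Jump, Snipe)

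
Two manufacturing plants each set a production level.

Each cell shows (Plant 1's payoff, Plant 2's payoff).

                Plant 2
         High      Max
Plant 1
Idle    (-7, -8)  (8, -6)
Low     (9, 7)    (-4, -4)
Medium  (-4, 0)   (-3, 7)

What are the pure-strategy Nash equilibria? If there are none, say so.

Plant 1 against High: payoffs -7, 9, -4 → best response Low.
Plant 1 against Max: payoffs 8, -4, -3 → best response Idle.
Plant 2 against Idle: payoffs -8, -6 → best response Max.
Plant 2 against Low: payoffs 7, -4 → best response High.
Plant 2 against Medium: payoffs 0, 7 → best response Max.
Mutual best responses: (Idle, Max); (Low, High).

The pure Nash equilibria are (Idle, Max); (Low, High).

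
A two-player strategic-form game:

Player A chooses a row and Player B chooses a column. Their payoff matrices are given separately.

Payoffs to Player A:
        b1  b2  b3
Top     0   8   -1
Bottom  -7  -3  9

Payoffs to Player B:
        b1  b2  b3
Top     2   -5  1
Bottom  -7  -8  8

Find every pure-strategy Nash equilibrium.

Mark each player's best response to every combination of opponents' strategies; a profile where every player is best-responding is a pure Nash equilibrium.
Player A against b1: payoffs 0, -7 → best response Top.
Player A against b2: payoffs 8, -3 → best response Top.
Player A against b3: payoffs -1, 9 → best response Bottom.
Player B against Top: payoffs 2, -5, 1 → best response b1.
Player B against Bottom: payoffs -7, -8, 8 → best response b3.
Mutual best responses: (Top, b1); (Bottom, b3).

The pure Nash equilibria are (Top, b1) and (Bottom, b3).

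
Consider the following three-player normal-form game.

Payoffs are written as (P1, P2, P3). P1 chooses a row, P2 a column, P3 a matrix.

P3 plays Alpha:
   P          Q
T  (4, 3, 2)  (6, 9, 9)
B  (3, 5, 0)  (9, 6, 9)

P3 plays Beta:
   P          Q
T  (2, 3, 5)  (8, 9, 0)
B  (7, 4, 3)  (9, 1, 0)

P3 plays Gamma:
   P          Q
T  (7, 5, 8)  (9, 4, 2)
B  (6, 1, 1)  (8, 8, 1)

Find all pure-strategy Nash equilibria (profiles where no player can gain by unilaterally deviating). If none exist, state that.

(T, P, Alpha): P2 can switch to Q (3 → 9). Not NE.
(T, P, Beta): P1 can switch to B (2 → 7). Not NE.
(T, P, Gamma): P1 gets 7, best alternative 6; P2 gets 5, best alternative 4; P3 gets 8, best alternative 5. No profitable deviation — NE.
(T, Q, Alpha): P1 can switch to B (6 → 9). Not NE.
(T, Q, Beta): P1 can switch to B (8 → 9). Not NE.
(T, Q, Gamma): P2 can switch to P (4 → 5). Not NE.
(B, P, Alpha): P1 can switch to T (3 → 4). Not NE.
(B, P, Beta): P1 gets 7, best alternative 2; P2 gets 4, best alternative 1; P3 gets 3, best alternative 1. No profitable deviation — NE.
(B, P, Gamma): P1 can switch to T (6 → 7). Not NE.
(B, Q, Alpha): P1 gets 9, best alternative 6; P2 gets 6, best alternative 5; P3 gets 9, best alternative 1. No profitable deviation — NE.
(B, Q, Beta): P2 can switch to P (1 → 4). Not NE.
(B, Q, Gamma): P1 can switch to T (8 → 9). Not NE.

Pure-strategy Nash equilibria: (T, P, Gamma) and (B, P, Beta) and (B, Q, Alpha)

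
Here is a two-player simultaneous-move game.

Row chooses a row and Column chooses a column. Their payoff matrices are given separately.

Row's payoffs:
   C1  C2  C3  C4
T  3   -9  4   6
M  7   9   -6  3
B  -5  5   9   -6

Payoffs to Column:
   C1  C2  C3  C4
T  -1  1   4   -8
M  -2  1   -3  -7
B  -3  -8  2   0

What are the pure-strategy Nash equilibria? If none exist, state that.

(M, C2) and (B, C3)

For each player, find the best response to each opponent profile; mutual best responses are the pure NE.
Row against C1: payoffs 3, 7, -5 → best response M.
Row against C2: payoffs -9, 9, 5 → best response M.
Row against C3: payoffs 4, -6, 9 → best response B.
Row against C4: payoffs 6, 3, -6 → best response T.
Column against T: payoffs -1, 1, 4, -8 → best response C3.
Column against M: payoffs -2, 1, -3, -7 → best response C2.
Column against B: payoffs -3, -8, 2, 0 → best response C3.
Mutual best responses: (M, C2); (B, C3).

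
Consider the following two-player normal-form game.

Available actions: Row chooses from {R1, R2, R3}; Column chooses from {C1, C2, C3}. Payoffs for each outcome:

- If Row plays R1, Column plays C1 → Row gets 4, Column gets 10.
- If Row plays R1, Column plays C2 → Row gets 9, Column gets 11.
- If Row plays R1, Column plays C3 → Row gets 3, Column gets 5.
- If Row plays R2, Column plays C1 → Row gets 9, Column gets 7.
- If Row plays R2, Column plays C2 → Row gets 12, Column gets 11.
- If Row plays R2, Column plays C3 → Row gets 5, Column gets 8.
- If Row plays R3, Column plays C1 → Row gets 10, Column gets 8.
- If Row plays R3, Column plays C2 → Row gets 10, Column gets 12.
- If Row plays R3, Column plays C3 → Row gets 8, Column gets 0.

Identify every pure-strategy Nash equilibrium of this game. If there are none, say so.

For each player, find the best response to each opponent profile; mutual best responses are the pure NE.
Row against C1: payoffs 4, 9, 10 → best response R3.
Row against C2: payoffs 9, 12, 10 → best response R2.
Row against C3: payoffs 3, 5, 8 → best response R3.
Column against R1: payoffs 10, 11, 5 → best response C2.
Column against R2: payoffs 7, 11, 8 → best response C2.
Column against R3: payoffs 8, 12, 0 → best response C2.
Mutual best responses: (R2, C2).

Pure NE: (R2, C2)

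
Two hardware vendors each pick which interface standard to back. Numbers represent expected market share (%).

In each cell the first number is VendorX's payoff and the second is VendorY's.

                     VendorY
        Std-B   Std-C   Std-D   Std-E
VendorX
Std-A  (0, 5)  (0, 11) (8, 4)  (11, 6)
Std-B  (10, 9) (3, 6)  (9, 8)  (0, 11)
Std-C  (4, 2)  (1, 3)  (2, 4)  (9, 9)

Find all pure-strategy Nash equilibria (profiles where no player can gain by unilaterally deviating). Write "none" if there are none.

(Std-A, Std-B): VendorX can switch to Std-B (0 → 10). Not NE.
(Std-A, Std-C): VendorX can switch to Std-B (0 → 3). Not NE.
(Std-A, Std-D): VendorX can switch to Std-B (8 → 9). Not NE.
(Std-A, Std-E): VendorY can switch to Std-C (6 → 11). Not NE.
(Std-B, Std-B): VendorY can switch to Std-E (9 → 11). Not NE.
(Std-B, Std-C): VendorY can switch to Std-B (6 → 9). Not NE.
(Std-B, Std-D): VendorY can switch to Std-B (8 → 9). Not NE.
(Std-B, Std-E): VendorX can switch to Std-A (0 → 11). Not NE.
(The remaining 4 profiles each have a profitable deviation by the same check.)

none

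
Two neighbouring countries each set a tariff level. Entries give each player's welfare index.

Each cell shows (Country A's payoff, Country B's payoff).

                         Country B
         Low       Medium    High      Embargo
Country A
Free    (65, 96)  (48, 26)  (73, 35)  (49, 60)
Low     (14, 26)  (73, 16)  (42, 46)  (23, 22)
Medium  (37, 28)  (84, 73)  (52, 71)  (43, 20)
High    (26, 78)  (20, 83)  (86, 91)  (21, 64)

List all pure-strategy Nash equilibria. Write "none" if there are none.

Check each profile: it is a Nash equilibrium iff no player can strictly gain by switching unilaterally.
(Free, Low): Country A gets 65, best alternative 37; Country B gets 96, best alternative 60. No profitable deviation — NE.
(Free, Medium): Country A can switch to Low (48 → 73). Not NE.
(Free, High): Country A can switch to High (73 → 86). Not NE.
(Free, Embargo): Country B can switch to Low (60 → 96). Not NE.
(Low, Low): Country A can switch to Free (14 → 65). Not NE.
(Low, Medium): Country A can switch to Medium (73 → 84). Not NE.
(Low, High): Country A can switch to Free (42 → 73). Not NE.
(Low, Embargo): Country A can switch to Free (23 → 49). Not NE.
(Medium, Low): Country A can switch to Free (37 → 65). Not NE.
(Medium, Medium): Country A gets 84, best alternative 73; Country B gets 73, best alternative 71. No profitable deviation — NE.
(High, High): Country A gets 86, best alternative 73; Country B gets 91, best alternative 83. No profitable deviation — NE.
(The remaining 5 profiles each have a profitable deviation by the same check.)

The pure Nash equilibria are (Free, Low); (Medium, Medium); (High, High).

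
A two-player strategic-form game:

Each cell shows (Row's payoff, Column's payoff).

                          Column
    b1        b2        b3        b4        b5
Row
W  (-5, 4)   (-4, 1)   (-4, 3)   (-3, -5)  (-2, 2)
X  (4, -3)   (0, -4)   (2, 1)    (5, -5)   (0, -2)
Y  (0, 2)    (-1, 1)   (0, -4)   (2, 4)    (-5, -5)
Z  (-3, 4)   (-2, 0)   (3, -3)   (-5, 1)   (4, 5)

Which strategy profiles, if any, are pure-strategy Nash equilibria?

The unique pure-strategy Nash equilibrium is (Z, b5).

For each strategy profile, look for a profitable unilateral deviation.
(W, b1): Row can switch to X (-5 → 4). Not NE.
(W, b2): Row can switch to X (-4 → 0). Not NE.
(W, b3): Row can switch to X (-4 → 2). Not NE.
(W, b4): Row can switch to X (-3 → 5). Not NE.
(W, b5): Row can switch to X (-2 → 0). Not NE.
(X, b1): Column can switch to b3 (-3 → 1). Not NE.
(Z, b5): Row gets 4, best alternative 0; Column gets 5, best alternative 4. No profitable deviation — NE.
(The remaining 13 profiles each have a profitable deviation by the same check.)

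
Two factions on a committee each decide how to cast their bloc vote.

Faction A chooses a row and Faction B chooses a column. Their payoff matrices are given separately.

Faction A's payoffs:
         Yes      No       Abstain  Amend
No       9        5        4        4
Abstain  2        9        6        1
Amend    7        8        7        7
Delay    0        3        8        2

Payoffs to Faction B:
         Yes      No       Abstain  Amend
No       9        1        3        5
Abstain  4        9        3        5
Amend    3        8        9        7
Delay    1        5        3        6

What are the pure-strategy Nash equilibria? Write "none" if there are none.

(No, Yes): Faction A gets 9, best alternative 7; Faction B gets 9, best alternative 5. No profitable deviation — NE.
(No, No): Faction A can switch to Abstain (5 → 9). Not NE.
(No, Abstain): Faction A can switch to Abstain (4 → 6). Not NE.
(No, Amend): Faction A can switch to Amend (4 → 7). Not NE.
(Abstain, Yes): Faction A can switch to No (2 → 9). Not NE.
(Abstain, No): Faction A gets 9, best alternative 8; Faction B gets 9, best alternative 5. No profitable deviation — NE.
(Abstain, Abstain): Faction A can switch to Amend (6 → 7). Not NE.
(Abstain, Amend): Faction A can switch to No (1 → 4). Not NE.
(Amend, Yes): Faction A can switch to No (7 → 9). Not NE.
(Amend, No): Faction A can switch to Abstain (8 → 9). Not NE.
(Amend, Abstain): Faction A can switch to Delay (7 → 8). Not NE.
(Amend, Amend): Faction B can switch to No (7 → 8). Not NE.
(Delay, Yes): Faction A can switch to No (0 → 9). Not NE.
(Delay, No): Faction A can switch to No (3 → 5). Not NE.
(The remaining 2 profiles each have a profitable deviation by the same check.)

The pure Nash equilibria are (No, Yes) and (Abstain, No).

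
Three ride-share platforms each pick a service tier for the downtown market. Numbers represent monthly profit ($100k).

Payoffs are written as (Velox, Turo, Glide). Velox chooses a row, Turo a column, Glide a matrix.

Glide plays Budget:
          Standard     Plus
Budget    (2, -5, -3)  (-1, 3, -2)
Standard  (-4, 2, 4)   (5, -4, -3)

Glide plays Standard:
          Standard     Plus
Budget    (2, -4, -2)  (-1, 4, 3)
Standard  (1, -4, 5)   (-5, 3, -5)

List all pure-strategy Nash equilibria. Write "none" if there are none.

The unique pure-strategy Nash equilibrium is (Budget, Plus, Standard).

Velox against (Standard, Budget): payoffs 2, -4 → best response Budget.
Velox against (Standard, Standard): payoffs 2, 1 → best response Budget.
Velox against (Plus, Budget): payoffs -1, 5 → best response Standard.
Velox against (Plus, Standard): payoffs -1, -5 → best response Budget.
Turo against (Budget, Budget): payoffs -5, 3 → best response Plus.
Turo against (Budget, Standard): payoffs -4, 4 → best response Plus.
Turo against (Standard, Budget): payoffs 2, -4 → best response Standard.
Turo against (Standard, Standard): payoffs -4, 3 → best response Plus.
Glide against (Budget, Standard): payoffs -3, -2 → best response Standard.
Glide against (Budget, Plus): payoffs -2, 3 → best response Standard.
Glide against (Standard, Standard): payoffs 4, 5 → best response Standard.
Glide against (Standard, Plus): payoffs -3, -5 → best response Budget.
Mutual best responses: (Budget, Plus, Standard).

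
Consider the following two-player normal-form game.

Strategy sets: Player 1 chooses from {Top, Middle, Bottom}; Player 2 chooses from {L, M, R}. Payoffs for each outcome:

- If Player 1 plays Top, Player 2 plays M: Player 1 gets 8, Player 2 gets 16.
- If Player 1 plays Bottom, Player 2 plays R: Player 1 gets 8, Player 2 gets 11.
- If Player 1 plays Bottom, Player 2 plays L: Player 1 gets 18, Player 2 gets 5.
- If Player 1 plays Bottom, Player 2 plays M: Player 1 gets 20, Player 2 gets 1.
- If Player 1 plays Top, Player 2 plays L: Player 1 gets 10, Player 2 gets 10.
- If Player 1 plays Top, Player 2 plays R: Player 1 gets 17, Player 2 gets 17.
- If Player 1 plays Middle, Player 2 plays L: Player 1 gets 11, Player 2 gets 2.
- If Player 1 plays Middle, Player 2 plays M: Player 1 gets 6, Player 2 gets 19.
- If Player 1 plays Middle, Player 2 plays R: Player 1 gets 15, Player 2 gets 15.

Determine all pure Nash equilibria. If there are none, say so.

(Top, R)

(Top, L): Player 1 can switch to Middle (10 → 11). Not NE.
(Top, M): Player 1 can switch to Bottom (8 → 20). Not NE.
(Top, R): Player 1 gets 17, best alternative 15; Player 2 gets 17, best alternative 16. No profitable deviation — NE.
(Middle, L): Player 1 can switch to Bottom (11 → 18). Not NE.
(Middle, M): Player 1 can switch to Top (6 → 8). Not NE.
(Middle, R): Player 1 can switch to Top (15 → 17). Not NE.
(Bottom, L): Player 2 can switch to R (5 → 11). Not NE.
(Bottom, M): Player 2 can switch to L (1 → 5). Not NE.
(Bottom, R): Player 1 can switch to Top (8 → 17). Not NE.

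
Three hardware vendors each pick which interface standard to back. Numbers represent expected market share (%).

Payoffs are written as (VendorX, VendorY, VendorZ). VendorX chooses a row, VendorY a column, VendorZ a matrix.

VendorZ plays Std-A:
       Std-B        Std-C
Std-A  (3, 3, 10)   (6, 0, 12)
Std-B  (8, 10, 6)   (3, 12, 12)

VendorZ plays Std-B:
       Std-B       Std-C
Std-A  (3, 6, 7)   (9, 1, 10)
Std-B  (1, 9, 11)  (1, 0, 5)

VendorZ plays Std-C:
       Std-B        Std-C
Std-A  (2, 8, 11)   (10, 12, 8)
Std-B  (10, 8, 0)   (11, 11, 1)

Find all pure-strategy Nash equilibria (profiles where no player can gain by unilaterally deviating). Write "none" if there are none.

There is no pure-strategy Nash equilibrium.

VendorX against (Std-B, Std-A): payoffs 3, 8 → best response Std-B.
VendorX against (Std-B, Std-B): payoffs 3, 1 → best response Std-A.
VendorX against (Std-B, Std-C): payoffs 2, 10 → best response Std-B.
VendorX against (Std-C, Std-A): payoffs 6, 3 → best response Std-A.
VendorX against (Std-C, Std-B): payoffs 9, 1 → best response Std-A.
VendorX against (Std-C, Std-C): payoffs 10, 11 → best response Std-B.
VendorY against (Std-A, Std-A): payoffs 3, 0 → best response Std-B.
VendorY against (Std-A, Std-B): payoffs 6, 1 → best response Std-B.
VendorY against (Std-A, Std-C): payoffs 8, 12 → best response Std-C.
VendorY against (Std-B, Std-A): payoffs 10, 12 → best response Std-C.
VendorY against (Std-B, Std-B): payoffs 9, 0 → best response Std-B.
VendorY against (Std-B, Std-C): payoffs 8, 11 → best response Std-C.
VendorZ against (Std-A, Std-B): payoffs 10, 7, 11 → best response Std-C.
VendorZ against (Std-A, Std-C): payoffs 12, 10, 8 → best response Std-A.
VendorZ against (Std-B, Std-B): payoffs 6, 11, 0 → best response Std-B.
VendorZ against (Std-B, Std-C): payoffs 12, 5, 1 → best response Std-A.
No profile is a mutual best response for all players.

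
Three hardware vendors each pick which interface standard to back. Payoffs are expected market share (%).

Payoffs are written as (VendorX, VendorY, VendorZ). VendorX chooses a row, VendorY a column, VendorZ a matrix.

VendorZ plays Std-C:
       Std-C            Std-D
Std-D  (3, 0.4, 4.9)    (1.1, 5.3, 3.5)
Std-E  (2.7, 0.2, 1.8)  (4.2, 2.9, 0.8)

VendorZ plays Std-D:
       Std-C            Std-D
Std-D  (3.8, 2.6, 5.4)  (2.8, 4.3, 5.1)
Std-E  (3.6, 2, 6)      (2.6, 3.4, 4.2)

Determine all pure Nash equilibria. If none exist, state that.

(Std-D, Std-C, Std-C): VendorY can switch to Std-D (0.4 → 5.3). Not NE.
(Std-D, Std-C, Std-D): VendorY can switch to Std-D (2.6 → 4.3). Not NE.
(Std-D, Std-D, Std-C): VendorX can switch to Std-E (1.1 → 4.2). Not NE.
(Std-D, Std-D, Std-D): VendorX gets 2.8, best alternative 2.6; VendorY gets 4.3, best alternative 2.6; VendorZ gets 5.1, best alternative 3.5. No profitable deviation — NE.
(Std-E, Std-C, Std-C): VendorX can switch to Std-D (2.7 → 3). Not NE.
(Std-E, Std-C, Std-D): VendorX can switch to Std-D (3.6 → 3.8). Not NE.
(Std-E, Std-D, Std-C): VendorZ can switch to Std-D (0.8 → 4.2). Not NE.
(Std-E, Std-D, Std-D): VendorX can switch to Std-D (2.6 → 2.8). Not NE.

Pure NE: (Std-D, Std-D, Std-D)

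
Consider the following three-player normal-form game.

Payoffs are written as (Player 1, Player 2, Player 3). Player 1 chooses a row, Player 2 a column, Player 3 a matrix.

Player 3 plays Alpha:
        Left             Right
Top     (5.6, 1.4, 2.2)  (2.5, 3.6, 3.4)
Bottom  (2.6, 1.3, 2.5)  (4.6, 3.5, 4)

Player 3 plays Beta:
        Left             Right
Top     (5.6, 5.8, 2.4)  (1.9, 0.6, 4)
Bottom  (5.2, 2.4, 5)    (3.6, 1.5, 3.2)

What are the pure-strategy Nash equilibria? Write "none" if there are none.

(Top, Left, Alpha): Player 2 can switch to Right (1.4 → 3.6). Not NE.
(Top, Left, Beta): Player 1 gets 5.6, best alternative 5.2; Player 2 gets 5.8, best alternative 0.6; Player 3 gets 2.4, best alternative 2.2. No profitable deviation — NE.
(Top, Right, Alpha): Player 1 can switch to Bottom (2.5 → 4.6). Not NE.
(Top, Right, Beta): Player 1 can switch to Bottom (1.9 → 3.6). Not NE.
(Bottom, Left, Alpha): Player 1 can switch to Top (2.6 → 5.6). Not NE.
(Bottom, Left, Beta): Player 1 can switch to Top (5.2 → 5.6). Not NE.
(Bottom, Right, Alpha): Player 1 gets 4.6, best alternative 2.5; Player 2 gets 3.5, best alternative 1.3; Player 3 gets 4, best alternative 3.2. No profitable deviation — NE.
(Bottom, Right, Beta): Player 2 can switch to Left (1.5 → 2.4). Not NE.

The pure Nash equilibria are (Top, Left, Beta), (Bottom, Right, Alpha).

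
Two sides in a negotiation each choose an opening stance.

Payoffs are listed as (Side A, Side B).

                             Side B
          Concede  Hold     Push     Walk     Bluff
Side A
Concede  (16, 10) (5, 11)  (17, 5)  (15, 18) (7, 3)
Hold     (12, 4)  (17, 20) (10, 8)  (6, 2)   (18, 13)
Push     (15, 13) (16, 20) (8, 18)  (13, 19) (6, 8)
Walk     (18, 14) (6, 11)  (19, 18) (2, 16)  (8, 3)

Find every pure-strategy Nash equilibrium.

Side A against Concede: payoffs 16, 12, 15, 18 → best response Walk.
Side A against Hold: payoffs 5, 17, 16, 6 → best response Hold.
Side A against Push: payoffs 17, 10, 8, 19 → best response Walk.
Side A against Walk: payoffs 15, 6, 13, 2 → best response Concede.
Side A against Bluff: payoffs 7, 18, 6, 8 → best response Hold.
Side B against Concede: payoffs 10, 11, 5, 18, 3 → best response Walk.
Side B against Hold: payoffs 4, 20, 8, 2, 13 → best response Hold.
Side B against Push: payoffs 13, 20, 18, 19, 8 → best response Hold.
Side B against Walk: payoffs 14, 11, 18, 16, 3 → best response Push.
Mutual best responses: (Concede, Walk); (Hold, Hold); (Walk, Push).

Pure-strategy Nash equilibria: (Concede, Walk); (Hold, Hold); (Walk, Push)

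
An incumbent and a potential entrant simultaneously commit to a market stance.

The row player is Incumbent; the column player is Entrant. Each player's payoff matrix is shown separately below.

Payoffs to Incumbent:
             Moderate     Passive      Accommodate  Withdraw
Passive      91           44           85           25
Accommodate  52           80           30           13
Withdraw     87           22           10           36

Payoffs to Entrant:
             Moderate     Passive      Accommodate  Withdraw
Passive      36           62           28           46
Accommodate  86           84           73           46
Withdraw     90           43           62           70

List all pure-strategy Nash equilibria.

There is no pure-strategy Nash equilibrium.

Incumbent against Moderate: payoffs 91, 52, 87 → best response Passive.
Incumbent against Passive: payoffs 44, 80, 22 → best response Accommodate.
Incumbent against Accommodate: payoffs 85, 30, 10 → best response Passive.
Incumbent against Withdraw: payoffs 25, 13, 36 → best response Withdraw.
Entrant against Passive: payoffs 36, 62, 28, 46 → best response Passive.
Entrant against Accommodate: payoffs 86, 84, 73, 46 → best response Moderate.
Entrant against Withdraw: payoffs 90, 43, 62, 70 → best response Moderate.
No profile is a mutual best response for all players.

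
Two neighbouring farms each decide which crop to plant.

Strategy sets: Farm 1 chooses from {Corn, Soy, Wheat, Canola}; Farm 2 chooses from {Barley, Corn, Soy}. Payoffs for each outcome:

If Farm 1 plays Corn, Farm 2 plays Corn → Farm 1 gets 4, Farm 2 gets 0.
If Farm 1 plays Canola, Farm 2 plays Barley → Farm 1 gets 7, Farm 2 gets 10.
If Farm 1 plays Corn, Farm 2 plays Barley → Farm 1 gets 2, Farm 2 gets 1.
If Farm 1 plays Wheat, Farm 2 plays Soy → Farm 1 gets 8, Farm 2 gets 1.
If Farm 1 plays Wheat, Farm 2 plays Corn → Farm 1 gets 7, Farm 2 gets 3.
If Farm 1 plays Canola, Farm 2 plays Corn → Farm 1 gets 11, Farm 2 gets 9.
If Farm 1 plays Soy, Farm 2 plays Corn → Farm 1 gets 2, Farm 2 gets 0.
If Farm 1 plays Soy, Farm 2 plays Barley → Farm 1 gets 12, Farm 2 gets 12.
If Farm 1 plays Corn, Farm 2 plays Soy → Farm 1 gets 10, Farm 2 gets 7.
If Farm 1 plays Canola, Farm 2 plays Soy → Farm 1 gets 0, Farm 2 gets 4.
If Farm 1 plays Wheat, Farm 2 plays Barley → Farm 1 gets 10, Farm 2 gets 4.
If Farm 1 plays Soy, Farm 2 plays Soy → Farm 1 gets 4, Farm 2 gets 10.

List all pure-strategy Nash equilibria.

(Corn, Barley): Farm 1 can switch to Soy (2 → 12). Not NE.
(Corn, Corn): Farm 1 can switch to Wheat (4 → 7). Not NE.
(Corn, Soy): Farm 1 gets 10, best alternative 8; Farm 2 gets 7, best alternative 1. No profitable deviation — NE.
(Soy, Barley): Farm 1 gets 12, best alternative 10; Farm 2 gets 12, best alternative 10. No profitable deviation — NE.
(Soy, Corn): Farm 1 can switch to Corn (2 → 4). Not NE.
(Soy, Soy): Farm 1 can switch to Corn (4 → 10). Not NE.
(Wheat, Barley): Farm 1 can switch to Soy (10 → 12). Not NE.
(Wheat, Corn): Farm 1 can switch to Canola (7 → 11). Not NE.
(Wheat, Soy): Farm 1 can switch to Corn (8 → 10). Not NE.
(Canola, Barley): Farm 1 can switch to Soy (7 → 12). Not NE.
(Canola, Corn): Farm 2 can switch to Barley (9 → 10). Not NE.
(Canola, Soy): Farm 1 can switch to Corn (0 → 10). Not NE.

The pure Nash equilibria are (Corn, Soy) and (Soy, Barley).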